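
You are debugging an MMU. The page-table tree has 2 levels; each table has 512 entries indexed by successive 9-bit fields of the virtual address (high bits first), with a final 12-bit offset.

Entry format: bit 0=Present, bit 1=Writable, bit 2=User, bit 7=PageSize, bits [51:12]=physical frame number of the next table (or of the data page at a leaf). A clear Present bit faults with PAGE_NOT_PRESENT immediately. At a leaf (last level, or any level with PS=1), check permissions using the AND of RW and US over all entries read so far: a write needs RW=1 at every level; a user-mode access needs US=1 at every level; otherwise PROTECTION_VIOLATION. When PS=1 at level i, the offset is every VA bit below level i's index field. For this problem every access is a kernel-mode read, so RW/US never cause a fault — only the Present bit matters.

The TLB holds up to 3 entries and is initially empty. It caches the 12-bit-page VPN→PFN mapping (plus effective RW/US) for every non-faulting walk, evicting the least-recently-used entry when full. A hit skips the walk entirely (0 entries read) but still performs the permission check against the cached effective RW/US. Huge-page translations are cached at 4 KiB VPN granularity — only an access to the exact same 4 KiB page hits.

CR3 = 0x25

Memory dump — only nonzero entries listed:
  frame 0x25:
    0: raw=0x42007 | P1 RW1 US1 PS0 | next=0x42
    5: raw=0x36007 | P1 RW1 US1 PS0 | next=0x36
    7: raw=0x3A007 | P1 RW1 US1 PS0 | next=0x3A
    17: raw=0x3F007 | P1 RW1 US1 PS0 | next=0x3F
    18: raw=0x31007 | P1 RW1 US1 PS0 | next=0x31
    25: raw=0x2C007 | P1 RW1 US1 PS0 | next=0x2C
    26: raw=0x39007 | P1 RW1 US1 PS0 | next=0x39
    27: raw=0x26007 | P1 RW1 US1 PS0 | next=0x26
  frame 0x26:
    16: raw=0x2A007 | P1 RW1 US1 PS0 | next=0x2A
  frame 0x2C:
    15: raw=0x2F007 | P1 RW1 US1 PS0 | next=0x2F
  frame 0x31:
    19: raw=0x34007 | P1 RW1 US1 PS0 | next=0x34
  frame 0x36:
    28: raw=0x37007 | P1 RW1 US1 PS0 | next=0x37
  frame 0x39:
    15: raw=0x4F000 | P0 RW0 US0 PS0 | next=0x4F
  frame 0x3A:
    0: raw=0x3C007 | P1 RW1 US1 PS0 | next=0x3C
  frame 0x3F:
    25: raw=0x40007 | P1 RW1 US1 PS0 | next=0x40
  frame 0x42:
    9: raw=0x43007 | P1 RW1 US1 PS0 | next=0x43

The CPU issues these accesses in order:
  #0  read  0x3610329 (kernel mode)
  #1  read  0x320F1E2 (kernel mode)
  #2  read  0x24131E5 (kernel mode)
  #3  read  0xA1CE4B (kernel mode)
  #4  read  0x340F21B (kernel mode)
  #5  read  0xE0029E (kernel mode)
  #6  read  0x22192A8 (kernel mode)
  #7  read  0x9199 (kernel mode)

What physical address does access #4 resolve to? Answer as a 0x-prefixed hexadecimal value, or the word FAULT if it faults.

Trace:
#0 VA=0x3610329 (r,kernel):
  lvl0: tbl 0x25, slot 27 ⇒ 0x26007 (P1/RW1/US1/PS0)
  lvl1: tbl 0x26, slot 16 ⇒ 0x2A007 (P1/RW1/US1/PS0)
  ⇒ phys 0x2A329  [2 reads]
#1 VA=0x320F1E2 (r,kernel):
  lvl0: tbl 0x25, slot 25 ⇒ 0x2C007 (P1/RW1/US1/PS0)
  lvl1: tbl 0x2C, slot 15 ⇒ 0x2F007 (P1/RW1/US1/PS0)
  ⇒ phys 0x2F1E2  [2 reads]
#2 VA=0x24131E5 (r,kernel):
  lvl0: tbl 0x25, slot 18 ⇒ 0x31007 (P1/RW1/US1/PS0)
  lvl1: tbl 0x31, slot 19 ⇒ 0x34007 (P1/RW1/US1/PS0)
  ⇒ phys 0x341E5  [2 reads]
#3 VA=0xA1CE4B (r,kernel):
  lvl0: tbl 0x25, slot 5 ⇒ 0x36007 (P1/RW1/US1/PS0)
  lvl1: tbl 0x36, slot 28 ⇒ 0x37007 (P1/RW1/US1/PS0)
  ⇒ phys 0x37E4B  [2 reads]
#4 VA=0x340F21B (r,kernel):
  lvl0: tbl 0x25, slot 26 ⇒ 0x39007 (P1/RW1/US1/PS0)
  lvl1: tbl 0x39, slot 15 ⇒ 0x4F000 (P0/RW0/US0/PS0)
  → PAGE_NOT_PRESENT  (2 entries read)
#5 VA=0xE0029E (r,kernel):
  lvl0: tbl 0x25, slot 7 ⇒ 0x3A007 (P1/RW1/US1/PS0)
  lvl1: tbl 0x3A, slot 0 ⇒ 0x3C007 (P1/RW1/US1/PS0)
  ⇒ phys 0x3C29E  [2 reads]
#6 VA=0x22192A8 (r,kernel):
  lvl0: tbl 0x25, slot 17 ⇒ 0x3F007 (P1/RW1/US1/PS0)
  lvl1: tbl 0x3F, slot 25 ⇒ 0x40007 (P1/RW1/US1/PS0)
  ⇒ phys 0x402A8  [2 reads]
#7 VA=0x9199 (r,kernel):
  lvl0: tbl 0x25, slot 0 ⇒ 0x42007 (P1/RW1/US1/PS0)
  lvl1: tbl 0x42, slot 9 ⇒ 0x43007 (P1/RW1/US1/PS0)
  ⇒ phys 0x43199  [2 reads]

Access #4 PA: FAULT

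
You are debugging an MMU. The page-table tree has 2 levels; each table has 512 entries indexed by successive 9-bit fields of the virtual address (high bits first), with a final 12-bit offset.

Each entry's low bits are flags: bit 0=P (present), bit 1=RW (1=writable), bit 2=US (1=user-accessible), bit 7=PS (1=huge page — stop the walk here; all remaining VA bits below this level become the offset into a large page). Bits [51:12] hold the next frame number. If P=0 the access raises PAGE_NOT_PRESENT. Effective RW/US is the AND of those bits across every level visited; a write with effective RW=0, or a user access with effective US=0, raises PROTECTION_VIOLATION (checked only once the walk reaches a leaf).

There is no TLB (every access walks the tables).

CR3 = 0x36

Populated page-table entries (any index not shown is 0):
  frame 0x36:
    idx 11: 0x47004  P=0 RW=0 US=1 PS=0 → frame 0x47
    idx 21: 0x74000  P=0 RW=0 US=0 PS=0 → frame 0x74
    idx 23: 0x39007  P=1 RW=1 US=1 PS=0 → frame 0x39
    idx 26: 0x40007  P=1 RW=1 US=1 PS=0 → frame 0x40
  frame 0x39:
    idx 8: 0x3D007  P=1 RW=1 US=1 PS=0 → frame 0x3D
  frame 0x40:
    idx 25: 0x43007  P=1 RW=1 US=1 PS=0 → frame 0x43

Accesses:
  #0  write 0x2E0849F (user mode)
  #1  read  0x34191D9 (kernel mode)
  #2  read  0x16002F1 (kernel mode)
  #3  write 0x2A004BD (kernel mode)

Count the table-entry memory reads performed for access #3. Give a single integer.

Trace:
#0 VA=0x2E0849F (w,user):
  [0] read 0x36 idx=23: raw=0x39007 flags P=1 W=1 U=1 S=0
  [1] read 0x39 idx=8: raw=0x3D007 flags P=1 W=1 U=1 S=0
  → PA=0x3D49F  (2 entries read)
#1 VA=0x34191D9 (r,kernel):
  [0] read 0x36 idx=26: raw=0x40007 flags P=1 W=1 U=1 S=0
  [1] read 0x40 idx=25: raw=0x43007 flags P=1 W=1 U=1 S=0
  → PA=0x431D9  (2 entries read)
#2 VA=0x16002F1 (r,kernel):
  [0] read 0x36 idx=11: raw=0x47004 flags P=0 W=0 U=1 S=0
  ✗ PAGE_NOT_PRESENT  [1 reads]
#3 VA=0x2A004BD (w,kernel):
  [0] read 0x36 idx=21: raw=0x74000 flags P=0 W=0 U=0 S=0
  ✗ PAGE_NOT_PRESENT  [1 reads]

Entries read for #3: 1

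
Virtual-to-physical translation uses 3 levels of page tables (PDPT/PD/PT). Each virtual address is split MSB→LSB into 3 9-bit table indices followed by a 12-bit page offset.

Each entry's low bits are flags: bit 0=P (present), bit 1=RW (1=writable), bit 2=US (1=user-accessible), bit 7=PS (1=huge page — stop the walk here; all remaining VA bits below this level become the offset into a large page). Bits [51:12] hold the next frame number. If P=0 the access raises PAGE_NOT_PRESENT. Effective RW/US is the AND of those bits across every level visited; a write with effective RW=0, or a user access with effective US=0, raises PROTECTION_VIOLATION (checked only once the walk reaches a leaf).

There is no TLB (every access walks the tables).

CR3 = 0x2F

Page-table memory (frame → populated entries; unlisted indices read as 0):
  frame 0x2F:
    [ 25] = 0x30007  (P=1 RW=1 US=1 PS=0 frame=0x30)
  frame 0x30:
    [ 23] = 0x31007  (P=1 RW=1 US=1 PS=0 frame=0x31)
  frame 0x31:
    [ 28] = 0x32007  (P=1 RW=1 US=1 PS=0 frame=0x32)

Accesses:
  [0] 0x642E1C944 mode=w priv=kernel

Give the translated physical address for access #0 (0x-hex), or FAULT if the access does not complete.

Per-access translation:
#0 VA=0x642E1C944 (w,kernel):
  [0] read 0x2F idx=25: raw=0x30007 flags P=1 W=1 U=1 S=0
  [1] read 0x30 idx=23: raw=0x31007 flags P=1 W=1 U=1 S=0
  [2] read 0x31 idx=28: raw=0x32007 flags P=1 W=1 U=1 S=0
  ⇒ phys 0x32944  [3 reads]

Access #0 PA: 0x32944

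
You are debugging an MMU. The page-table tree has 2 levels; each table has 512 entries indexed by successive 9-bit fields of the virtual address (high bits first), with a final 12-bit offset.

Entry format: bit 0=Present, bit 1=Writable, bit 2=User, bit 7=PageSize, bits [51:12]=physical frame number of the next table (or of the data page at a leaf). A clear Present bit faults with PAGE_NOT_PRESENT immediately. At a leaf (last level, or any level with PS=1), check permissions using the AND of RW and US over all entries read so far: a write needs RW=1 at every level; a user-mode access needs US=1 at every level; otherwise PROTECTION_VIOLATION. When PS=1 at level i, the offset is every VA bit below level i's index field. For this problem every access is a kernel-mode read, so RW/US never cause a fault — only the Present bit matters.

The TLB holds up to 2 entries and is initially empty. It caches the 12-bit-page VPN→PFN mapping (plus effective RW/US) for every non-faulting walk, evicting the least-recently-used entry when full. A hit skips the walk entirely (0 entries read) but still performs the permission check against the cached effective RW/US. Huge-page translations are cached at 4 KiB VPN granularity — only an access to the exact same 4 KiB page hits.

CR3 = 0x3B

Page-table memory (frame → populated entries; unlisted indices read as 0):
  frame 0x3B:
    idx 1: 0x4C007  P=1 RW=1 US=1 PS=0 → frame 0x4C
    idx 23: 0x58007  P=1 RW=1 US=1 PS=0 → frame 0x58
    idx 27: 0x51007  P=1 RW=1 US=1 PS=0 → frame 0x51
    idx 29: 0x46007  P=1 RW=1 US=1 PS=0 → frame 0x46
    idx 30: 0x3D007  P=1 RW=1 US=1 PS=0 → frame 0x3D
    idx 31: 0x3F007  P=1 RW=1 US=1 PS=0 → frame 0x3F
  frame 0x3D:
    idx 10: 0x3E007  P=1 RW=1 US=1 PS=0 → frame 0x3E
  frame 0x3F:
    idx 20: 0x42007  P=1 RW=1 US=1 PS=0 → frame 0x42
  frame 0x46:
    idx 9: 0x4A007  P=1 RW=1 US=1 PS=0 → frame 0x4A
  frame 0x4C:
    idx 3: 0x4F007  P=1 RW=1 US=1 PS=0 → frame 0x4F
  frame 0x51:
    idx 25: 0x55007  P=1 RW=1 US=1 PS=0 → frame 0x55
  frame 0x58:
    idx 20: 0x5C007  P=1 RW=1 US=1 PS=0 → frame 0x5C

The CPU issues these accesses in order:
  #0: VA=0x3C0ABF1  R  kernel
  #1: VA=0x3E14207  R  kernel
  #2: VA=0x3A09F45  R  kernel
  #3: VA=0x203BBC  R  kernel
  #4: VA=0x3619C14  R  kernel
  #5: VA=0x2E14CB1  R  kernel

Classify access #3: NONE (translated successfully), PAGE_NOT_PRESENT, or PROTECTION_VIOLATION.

Walk each access:
#0 VA=0x3C0ABF1 (r,kernel):
  lvl0: tbl 0x3B, slot 30 ⇒ 0x3D007 (P1/RW1/US1/PS0)
  lvl1: tbl 0x3D, slot 10 ⇒ 0x3E007 (P1/RW1/US1/PS0)
  ✓ 0x3EBF1  — 2 lookups
#1 VA=0x3E14207 (r,kernel):
  lvl0: tbl 0x3B, slot 31 ⇒ 0x3F007 (P1/RW1/US1/PS0)
  lvl1: tbl 0x3F, slot 20 ⇒ 0x42007 (P1/RW1/US1/PS0)
  ✓ 0x42207  — 2 lookups
#2 VA=0x3A09F45 (r,kernel):
  lvl0: tbl 0x3B, slot 29 ⇒ 0x46007 (P1/RW1/US1/PS0)
  lvl1: tbl 0x46, slot 9 ⇒ 0x4A007 (P1/RW1/US1/PS0)
  ✓ 0x4AF45  — 2 lookups
#3 VA=0x203BBC (r,kernel):
  lvl0: tbl 0x3B, slot 1 ⇒ 0x4C007 (P1/RW1/US1/PS0)
  lvl1: tbl 0x4C, slot 3 ⇒ 0x4F007 (P1/RW1/US1/PS0)
  ✓ 0x4FBBC  — 2 lookups
#4 VA=0x3619C14 (r,kernel):
  lvl0: tbl 0x3B, slot 27 ⇒ 0x51007 (P1/RW1/US1/PS0)
  lvl1: tbl 0x51, slot 25 ⇒ 0x55007 (P1/RW1/US1/PS0)
  ✓ 0x55C14  — 2 lookups
#5 VA=0x2E14CB1 (r,kernel):
  lvl0: tbl 0x3B, slot 23 ⇒ 0x58007 (P1/RW1/US1/PS0)
  lvl1: tbl 0x58, slot 20 ⇒ 0x5C007 (P1/RW1/US1/PS0)
  ✓ 0x5CCB1  — 2 lookups

Access #3 fault: NONE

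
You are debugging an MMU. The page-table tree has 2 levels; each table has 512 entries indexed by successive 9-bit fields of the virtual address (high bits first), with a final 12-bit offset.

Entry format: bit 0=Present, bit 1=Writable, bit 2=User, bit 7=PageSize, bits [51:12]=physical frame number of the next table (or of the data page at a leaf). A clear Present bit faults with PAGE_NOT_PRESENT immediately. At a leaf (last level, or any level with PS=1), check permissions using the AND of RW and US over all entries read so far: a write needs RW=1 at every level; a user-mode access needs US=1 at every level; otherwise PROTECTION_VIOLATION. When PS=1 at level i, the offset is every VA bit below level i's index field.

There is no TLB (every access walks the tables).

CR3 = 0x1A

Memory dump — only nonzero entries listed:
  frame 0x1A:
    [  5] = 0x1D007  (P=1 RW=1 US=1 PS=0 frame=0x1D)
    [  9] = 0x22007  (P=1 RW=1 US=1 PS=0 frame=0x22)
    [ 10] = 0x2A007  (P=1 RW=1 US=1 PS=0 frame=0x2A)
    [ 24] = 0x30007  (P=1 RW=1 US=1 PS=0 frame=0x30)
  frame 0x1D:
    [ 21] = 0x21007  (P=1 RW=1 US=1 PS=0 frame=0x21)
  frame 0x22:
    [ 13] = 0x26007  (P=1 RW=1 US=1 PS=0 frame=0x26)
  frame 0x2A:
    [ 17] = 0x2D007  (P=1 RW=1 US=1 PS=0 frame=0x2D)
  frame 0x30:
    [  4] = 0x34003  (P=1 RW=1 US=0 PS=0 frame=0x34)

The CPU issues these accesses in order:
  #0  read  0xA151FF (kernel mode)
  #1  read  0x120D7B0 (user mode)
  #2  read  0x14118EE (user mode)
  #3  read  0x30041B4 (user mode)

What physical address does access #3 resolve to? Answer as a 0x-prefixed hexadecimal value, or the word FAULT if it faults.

Per-access translation:
#0 VA=0xA151FF (r,kernel):
  [0] read 0x1A idx=5: raw=0x1D007 flags P=1 W=1 U=1 S=0
  [1] read 0x1D idx=21: raw=0x21007 flags P=1 W=1 U=1 S=0
  ✓ 0x211FF  — 2 lookups
#1 VA=0x120D7B0 (r,user):
  [0] read 0x1A idx=9: raw=0x22007 flags P=1 W=1 U=1 S=0
  [1] read 0x22 idx=13: raw=0x26007 flags P=1 W=1 U=1 S=0
  ✓ 0x267B0  — 2 lookups
#2 VA=0x14118EE (r,user):
  [0] read 0x1A idx=10: raw=0x2A007 flags P=1 W=1 U=1 S=0
  [1] read 0x2A idx=17: raw=0x2D007 flags P=1 W=1 U=1 S=0
  ✓ 0x2D8EE  — 2 lookups
#3 VA=0x30041B4 (r,user):
  [0] read 0x1A idx=24: raw=0x30007 flags P=1 W=1 U=1 S=0
  [1] read 0x30 idx=4: raw=0x34003 flags P=1 W=1 U=0 S=0
  → PROTECTION_VIOLATION  (2 entries read)

Access #3 PA: FAULT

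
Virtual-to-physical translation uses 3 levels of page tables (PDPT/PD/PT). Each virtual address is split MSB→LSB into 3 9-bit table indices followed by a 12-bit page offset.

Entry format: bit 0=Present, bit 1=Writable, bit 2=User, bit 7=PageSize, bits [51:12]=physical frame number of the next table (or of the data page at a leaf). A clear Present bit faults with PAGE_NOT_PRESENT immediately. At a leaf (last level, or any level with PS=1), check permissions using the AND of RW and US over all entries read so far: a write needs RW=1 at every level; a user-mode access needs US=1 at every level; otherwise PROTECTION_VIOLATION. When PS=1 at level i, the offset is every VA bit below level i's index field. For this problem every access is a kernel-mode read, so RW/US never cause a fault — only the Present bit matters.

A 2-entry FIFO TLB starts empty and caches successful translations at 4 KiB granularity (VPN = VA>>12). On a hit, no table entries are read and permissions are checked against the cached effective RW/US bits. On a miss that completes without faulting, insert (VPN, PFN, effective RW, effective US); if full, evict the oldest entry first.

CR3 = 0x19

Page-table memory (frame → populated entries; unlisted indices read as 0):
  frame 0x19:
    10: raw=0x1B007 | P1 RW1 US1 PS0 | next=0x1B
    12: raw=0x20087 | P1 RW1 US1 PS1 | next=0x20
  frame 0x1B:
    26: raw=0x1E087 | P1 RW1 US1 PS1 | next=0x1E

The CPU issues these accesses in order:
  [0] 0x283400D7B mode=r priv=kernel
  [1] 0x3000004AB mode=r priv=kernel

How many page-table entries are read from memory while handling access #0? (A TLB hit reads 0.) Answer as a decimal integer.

Trace:
#0 VA=0x283400D7B (r,kernel):
  L0 @0x19[10] → 0x1B007  P=1,RW=1,US=1,PS=0
  L1 @0x1B[26] → 0x1E087  P=1,RW=1,US=1,PS=1
  → PA=0x1ED7B (huge @L1)  (2 entries read)
#1 VA=0x3000004AB (r,kernel):
  L0 @0x19[12] → 0x20087  P=1,RW=1,US=1,PS=1
  → PA=0x204AB (huge @L0)  (1 entries read)

Entries read for #0: 2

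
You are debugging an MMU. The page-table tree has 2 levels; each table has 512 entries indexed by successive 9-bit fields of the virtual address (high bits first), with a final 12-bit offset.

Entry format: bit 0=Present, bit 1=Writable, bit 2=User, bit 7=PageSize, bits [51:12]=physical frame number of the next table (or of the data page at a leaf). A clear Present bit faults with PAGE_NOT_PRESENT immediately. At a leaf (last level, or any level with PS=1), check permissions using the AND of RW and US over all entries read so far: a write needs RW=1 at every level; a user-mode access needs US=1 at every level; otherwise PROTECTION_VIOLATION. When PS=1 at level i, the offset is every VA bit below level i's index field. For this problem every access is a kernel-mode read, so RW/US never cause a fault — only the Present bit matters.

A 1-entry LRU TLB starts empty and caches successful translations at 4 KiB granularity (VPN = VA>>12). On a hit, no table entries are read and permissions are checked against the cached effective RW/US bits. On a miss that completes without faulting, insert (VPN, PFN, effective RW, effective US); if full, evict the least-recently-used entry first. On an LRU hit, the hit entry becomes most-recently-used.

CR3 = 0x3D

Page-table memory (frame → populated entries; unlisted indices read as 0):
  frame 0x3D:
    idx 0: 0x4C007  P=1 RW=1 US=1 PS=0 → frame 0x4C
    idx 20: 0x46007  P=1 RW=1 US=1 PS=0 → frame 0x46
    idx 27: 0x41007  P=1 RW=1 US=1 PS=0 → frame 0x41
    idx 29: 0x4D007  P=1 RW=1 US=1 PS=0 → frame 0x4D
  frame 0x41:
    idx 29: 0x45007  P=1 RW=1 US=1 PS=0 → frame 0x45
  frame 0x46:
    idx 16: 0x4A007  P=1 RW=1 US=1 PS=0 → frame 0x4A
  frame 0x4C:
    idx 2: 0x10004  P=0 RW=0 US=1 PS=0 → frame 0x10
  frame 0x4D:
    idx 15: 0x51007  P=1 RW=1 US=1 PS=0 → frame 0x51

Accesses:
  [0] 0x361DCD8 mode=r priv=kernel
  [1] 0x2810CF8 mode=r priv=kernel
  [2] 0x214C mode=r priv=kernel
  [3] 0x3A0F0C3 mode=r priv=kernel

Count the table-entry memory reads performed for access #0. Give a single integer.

Per-access translation:
#0 VA=0x361DCD8 (r,kernel):
  L0: frame=0x3D idx=27 entry=0x41007 [P=1 RW=1 US=1 PS=0]
  L1: frame=0x41 idx=29 entry=0x45007 [P=1 RW=1 US=1 PS=0]
  → PA=0x45CD8  (2 entries read)
#1 VA=0x2810CF8 (r,kernel):
  L0: frame=0x3D idx=20 entry=0x46007 [P=1 RW=1 US=1 PS=0]
  L1: frame=0x46 idx=16 entry=0x4A007 [P=1 RW=1 US=1 PS=0]
  → PA=0x4ACF8  (2 entries read)
#2 VA=0x214C (r,kernel):
  L0: frame=0x3D idx=0 entry=0x4C007 [P=1 RW=1 US=1 PS=0]
  L1: frame=0x4C idx=2 entry=0x10004 [P=0 RW=0 US=1 PS=0]
  ⇒ fault: PAGE_NOT_PRESENT  — 2 lookups
#3 VA=0x3A0F0C3 (r,kernel):
  L0: frame=0x3D idx=29 entry=0x4D007 [P=1 RW=1 US=1 PS=0]
  L1: frame=0x4D idx=15 entry=0x51007 [P=1 RW=1 US=1 PS=0]
  → PA=0x510C3  (2 entries read)

Entries read for #0: 2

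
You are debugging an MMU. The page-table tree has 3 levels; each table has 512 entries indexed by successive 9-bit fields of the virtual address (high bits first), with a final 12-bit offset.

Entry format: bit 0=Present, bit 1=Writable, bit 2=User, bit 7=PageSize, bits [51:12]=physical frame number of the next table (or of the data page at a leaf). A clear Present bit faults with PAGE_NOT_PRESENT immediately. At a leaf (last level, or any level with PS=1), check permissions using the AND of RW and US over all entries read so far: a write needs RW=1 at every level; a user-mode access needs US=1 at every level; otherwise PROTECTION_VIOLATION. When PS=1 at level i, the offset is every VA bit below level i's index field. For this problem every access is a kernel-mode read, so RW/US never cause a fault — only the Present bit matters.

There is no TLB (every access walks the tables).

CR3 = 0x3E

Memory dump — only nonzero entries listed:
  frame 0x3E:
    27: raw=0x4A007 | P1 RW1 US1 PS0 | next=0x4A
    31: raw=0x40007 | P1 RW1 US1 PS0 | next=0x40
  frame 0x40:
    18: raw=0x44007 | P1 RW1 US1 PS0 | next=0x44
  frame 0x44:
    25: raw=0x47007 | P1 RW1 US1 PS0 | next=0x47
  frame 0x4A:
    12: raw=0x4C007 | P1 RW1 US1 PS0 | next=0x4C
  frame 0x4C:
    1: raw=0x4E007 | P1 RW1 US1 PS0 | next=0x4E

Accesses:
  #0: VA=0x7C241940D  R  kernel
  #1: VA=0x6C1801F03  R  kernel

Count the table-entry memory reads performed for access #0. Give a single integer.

Walk each access:
#0 VA=0x7C241940D (r,kernel):
  [0] read 0x3E idx=31: raw=0x40007 flags P=1 W=1 U=1 S=0
  [1] read 0x40 idx=18: raw=0x44007 flags P=1 W=1 U=1 S=0
  [2] read 0x44 idx=25: raw=0x47007 flags P=1 W=1 U=1 S=0
  → PA=0x4740D  (3 entries read)
#1 VA=0x6C1801F03 (r,kernel):
  [0] read 0x3E idx=27: raw=0x4A007 flags P=1 W=1 U=1 S=0
  [1] read 0x4A idx=12: raw=0x4C007 flags P=1 W=1 U=1 S=0
  [2] read 0x4C idx=1: raw=0x4E007 flags P=1 W=1 U=1 S=0
  → PA=0x4EF03  (3 entries read)

Entries read for #0: 3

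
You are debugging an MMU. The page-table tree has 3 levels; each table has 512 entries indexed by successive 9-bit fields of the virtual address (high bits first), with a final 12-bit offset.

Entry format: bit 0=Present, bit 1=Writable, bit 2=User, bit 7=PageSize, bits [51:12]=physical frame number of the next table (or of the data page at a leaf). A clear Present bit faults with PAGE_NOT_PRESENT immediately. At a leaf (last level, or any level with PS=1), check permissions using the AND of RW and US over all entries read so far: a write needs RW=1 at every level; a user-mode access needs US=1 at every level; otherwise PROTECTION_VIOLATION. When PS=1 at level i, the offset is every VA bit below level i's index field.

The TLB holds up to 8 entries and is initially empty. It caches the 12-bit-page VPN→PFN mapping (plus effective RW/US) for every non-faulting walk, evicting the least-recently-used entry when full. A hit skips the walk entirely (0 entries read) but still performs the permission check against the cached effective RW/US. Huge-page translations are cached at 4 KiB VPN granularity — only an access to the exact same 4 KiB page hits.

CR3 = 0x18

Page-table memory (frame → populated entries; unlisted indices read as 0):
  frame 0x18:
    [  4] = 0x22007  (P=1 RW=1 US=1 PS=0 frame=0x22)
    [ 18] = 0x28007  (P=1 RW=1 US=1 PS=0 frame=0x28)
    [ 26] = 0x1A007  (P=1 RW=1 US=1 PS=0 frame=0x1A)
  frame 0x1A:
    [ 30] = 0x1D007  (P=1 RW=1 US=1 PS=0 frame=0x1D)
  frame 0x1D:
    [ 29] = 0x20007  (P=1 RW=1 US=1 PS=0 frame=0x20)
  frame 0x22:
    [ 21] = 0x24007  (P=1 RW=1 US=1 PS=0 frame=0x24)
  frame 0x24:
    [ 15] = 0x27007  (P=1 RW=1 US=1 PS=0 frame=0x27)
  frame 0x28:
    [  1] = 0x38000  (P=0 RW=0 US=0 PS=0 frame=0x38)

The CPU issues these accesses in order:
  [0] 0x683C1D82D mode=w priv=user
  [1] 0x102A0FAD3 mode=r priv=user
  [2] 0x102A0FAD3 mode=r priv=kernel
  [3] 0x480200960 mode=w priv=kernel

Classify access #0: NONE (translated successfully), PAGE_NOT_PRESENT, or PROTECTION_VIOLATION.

Walk each access:
#0 VA=0x683C1D82D (w,user):
  L0 @0x18[26] → 0x1A007  P=1,RW=1,US=1,PS=0
  L1 @0x1A[30] → 0x1D007  P=1,RW=1,US=1,PS=0
  L2 @0x1D[29] → 0x20007  P=1,RW=1,US=1,PS=0
  ⇒ phys 0x2082D  [3 reads]
#1 VA=0x102A0FAD3 (r,user):
  L0 @0x18[4] → 0x22007  P=1,RW=1,US=1,PS=0
  L1 @0x22[21] → 0x24007  P=1,RW=1,US=1,PS=0
  L2 @0x24[15] → 0x27007  P=1,RW=1,US=1,PS=0
  ⇒ phys 0x27AD3  [3 reads]
#2 VA=0x102A0FAD3 (r,kernel):
  TLB hit vpn=0x102A0F → PA=0x27AD3
#3 VA=0x480200960 (w,kernel):
  L0 @0x18[18] → 0x28007  P=1,RW=1,US=1,PS=0
  L1 @0x28[1] → 0x38000  P=0,RW=0,US=0,PS=0
  ⇒ fault: PAGE_NOT_PRESENT  — 2 lookups

Access #0 fault: NONE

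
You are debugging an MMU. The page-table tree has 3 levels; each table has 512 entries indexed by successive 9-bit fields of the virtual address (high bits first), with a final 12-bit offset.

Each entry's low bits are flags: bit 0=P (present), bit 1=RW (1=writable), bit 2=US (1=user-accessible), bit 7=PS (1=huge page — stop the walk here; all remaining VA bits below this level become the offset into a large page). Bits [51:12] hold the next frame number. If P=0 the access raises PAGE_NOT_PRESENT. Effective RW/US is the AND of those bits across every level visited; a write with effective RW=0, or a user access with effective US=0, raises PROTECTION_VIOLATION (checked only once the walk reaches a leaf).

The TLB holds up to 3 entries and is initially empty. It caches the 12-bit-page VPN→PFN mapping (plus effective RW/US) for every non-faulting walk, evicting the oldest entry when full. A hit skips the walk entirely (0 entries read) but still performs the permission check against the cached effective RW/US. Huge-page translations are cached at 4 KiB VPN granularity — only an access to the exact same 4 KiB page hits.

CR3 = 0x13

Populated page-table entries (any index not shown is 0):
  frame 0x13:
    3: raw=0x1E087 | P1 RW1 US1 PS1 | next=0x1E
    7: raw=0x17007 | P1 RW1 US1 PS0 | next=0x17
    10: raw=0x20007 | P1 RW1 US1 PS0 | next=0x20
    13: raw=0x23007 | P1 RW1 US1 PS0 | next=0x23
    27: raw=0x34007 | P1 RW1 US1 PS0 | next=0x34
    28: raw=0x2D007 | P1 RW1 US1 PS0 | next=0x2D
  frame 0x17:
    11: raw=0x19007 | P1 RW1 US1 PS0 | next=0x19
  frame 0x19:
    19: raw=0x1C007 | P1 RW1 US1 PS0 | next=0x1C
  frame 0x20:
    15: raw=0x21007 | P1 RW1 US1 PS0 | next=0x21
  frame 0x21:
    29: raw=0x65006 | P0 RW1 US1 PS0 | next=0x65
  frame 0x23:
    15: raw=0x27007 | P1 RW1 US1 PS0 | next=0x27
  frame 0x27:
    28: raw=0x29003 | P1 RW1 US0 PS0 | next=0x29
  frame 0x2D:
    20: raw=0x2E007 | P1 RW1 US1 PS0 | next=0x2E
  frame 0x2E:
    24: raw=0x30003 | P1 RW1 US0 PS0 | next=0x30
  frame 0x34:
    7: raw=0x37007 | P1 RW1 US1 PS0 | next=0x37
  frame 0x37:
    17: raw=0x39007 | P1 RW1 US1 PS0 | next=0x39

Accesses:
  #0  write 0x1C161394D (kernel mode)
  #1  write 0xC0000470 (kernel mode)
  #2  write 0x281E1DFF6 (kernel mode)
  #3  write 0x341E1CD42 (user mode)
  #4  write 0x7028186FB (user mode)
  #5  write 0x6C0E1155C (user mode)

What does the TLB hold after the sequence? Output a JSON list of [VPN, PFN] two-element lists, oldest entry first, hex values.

Walk each access:
#0 VA=0x1C161394D (w,kernel):
  L0 @0x13[7] → 0x17007  P=1,RW=1,US=1,PS=0
  L1 @0x17[11] → 0x19007  P=1,RW=1,US=1,PS=0
  L2 @0x19[19] → 0x1C007  P=1,RW=1,US=1,PS=0
  ✓ 0x1C94D  — 3 lookups
#1 VA=0xC0000470 (w,kernel):
  L0 @0x13[3] → 0x1E087  P=1,RW=1,US=1,PS=1
  ✓ 0x1E470 (huge @L0)  — 1 lookups
#2 VA=0x281E1DFF6 (w,kernel):
  L0 @0x13[10] → 0x20007  P=1,RW=1,US=1,PS=0
  L1 @0x20[15] → 0x21007  P=1,RW=1,US=1,PS=0
  L2 @0x21[29] → 0x65006  P=0,RW=1,US=1,PS=0
  ⇒ fault: PAGE_NOT_PRESENT  — 3 lookups
#3 VA=0x341E1CD42 (w,user):
  L0 @0x13[13] → 0x23007  P=1,RW=1,US=1,PS=0
  L1 @0x23[15] → 0x27007  P=1,RW=1,US=1,PS=0
  L2 @0x27[28] → 0x29003  P=1,RW=1,US=0,PS=0
  ⇒ fault: PROTECTION_VIOLATION  — 3 lookups
#4 VA=0x7028186FB (w,user):
  L0 @0x13[28] → 0x2D007  P=1,RW=1,US=1,PS=0
  L1 @0x2D[20] → 0x2E007  P=1,RW=1,US=1,PS=0
  L2 @0x2E[24] → 0x30003  P=1,RW=1,US=0,PS=0
  ⇒ fault: PROTECTION_VIOLATION  — 3 lookups
#5 VA=0x6C0E1155C (w,user):
  L0 @0x13[27] → 0x34007  P=1,RW=1,US=1,PS=0
  L1 @0x34[7] → 0x37007  P=1,RW=1,US=1,PS=0
  L2 @0x37[17] → 0x39007  P=1,RW=1,US=1,PS=0
  ✓ 0x3955C  — 3 lookups

TLB: [["0x1C1613", "0x1C"], ["0xC0000", "0x1E"], ["0x6C0E11", "0x39"]]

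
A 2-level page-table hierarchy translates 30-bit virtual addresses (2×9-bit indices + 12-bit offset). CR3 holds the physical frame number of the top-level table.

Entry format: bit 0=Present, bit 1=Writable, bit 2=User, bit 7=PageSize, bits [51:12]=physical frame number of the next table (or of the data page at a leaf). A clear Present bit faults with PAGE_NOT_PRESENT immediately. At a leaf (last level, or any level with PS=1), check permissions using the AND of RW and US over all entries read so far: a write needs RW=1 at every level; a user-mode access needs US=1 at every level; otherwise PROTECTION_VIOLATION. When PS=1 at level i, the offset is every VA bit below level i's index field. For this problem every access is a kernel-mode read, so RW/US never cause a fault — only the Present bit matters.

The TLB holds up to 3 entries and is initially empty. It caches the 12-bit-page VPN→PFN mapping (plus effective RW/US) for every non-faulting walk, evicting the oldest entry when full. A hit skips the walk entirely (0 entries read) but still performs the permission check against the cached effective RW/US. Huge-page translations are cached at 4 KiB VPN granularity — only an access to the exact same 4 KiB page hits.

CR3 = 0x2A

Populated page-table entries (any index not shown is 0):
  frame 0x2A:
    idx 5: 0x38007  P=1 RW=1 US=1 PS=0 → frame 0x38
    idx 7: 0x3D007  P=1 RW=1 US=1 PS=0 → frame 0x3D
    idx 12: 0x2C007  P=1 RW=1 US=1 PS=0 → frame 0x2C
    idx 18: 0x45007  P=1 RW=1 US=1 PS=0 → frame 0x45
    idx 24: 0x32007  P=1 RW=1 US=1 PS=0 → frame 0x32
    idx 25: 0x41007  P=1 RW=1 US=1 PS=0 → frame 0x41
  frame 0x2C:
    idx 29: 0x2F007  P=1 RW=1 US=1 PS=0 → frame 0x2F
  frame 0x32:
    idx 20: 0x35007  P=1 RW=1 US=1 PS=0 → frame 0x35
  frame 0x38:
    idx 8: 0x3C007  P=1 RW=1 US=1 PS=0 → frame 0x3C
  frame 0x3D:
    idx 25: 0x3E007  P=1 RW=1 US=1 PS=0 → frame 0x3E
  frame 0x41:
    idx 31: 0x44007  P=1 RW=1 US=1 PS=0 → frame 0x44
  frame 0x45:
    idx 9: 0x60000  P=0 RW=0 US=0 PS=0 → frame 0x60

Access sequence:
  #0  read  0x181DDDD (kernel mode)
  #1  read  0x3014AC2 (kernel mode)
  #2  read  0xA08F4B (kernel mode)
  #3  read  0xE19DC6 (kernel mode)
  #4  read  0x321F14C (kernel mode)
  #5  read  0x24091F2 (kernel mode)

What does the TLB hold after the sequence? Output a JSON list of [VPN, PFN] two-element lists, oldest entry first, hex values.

Trace:
#0 VA=0x181DDDD (r,kernel):
  L0: frame=0x2A idx=12 entry=0x2C007 [P=1 RW=1 US=1 PS=0]
  L1: frame=0x2C idx=29 entry=0x2F007 [P=1 RW=1 US=1 PS=0]
  ✓ 0x2FDDD  — 2 lookups
#1 VA=0x3014AC2 (r,kernel):
  L0: frame=0x2A idx=24 entry=0x32007 [P=1 RW=1 US=1 PS=0]
  L1: frame=0x32 idx=20 entry=0x35007 [P=1 RW=1 US=1 PS=0]
  ✓ 0x35AC2  — 2 lookups
#2 VA=0xA08F4B (r,kernel):
  L0: frame=0x2A idx=5 entry=0x38007 [P=1 RW=1 US=1 PS=0]
  L1: frame=0x38 idx=8 entry=0x3C007 [P=1 RW=1 US=1 PS=0]
  ✓ 0x3CF4B  — 2 lookups
#3 VA=0xE19DC6 (r,kernel):
  L0: frame=0x2A idx=7 entry=0x3D007 [P=1 RW=1 US=1 PS=0]
  L1: frame=0x3D idx=25 entry=0x3E007 [P=1 RW=1 US=1 PS=0]
  ✓ 0x3EDC6  — 2 lookups
#4 VA=0x321F14C (r,kernel):
  L0: frame=0x2A idx=25 entry=0x41007 [P=1 RW=1 US=1 PS=0]
  L1: frame=0x41 idx=31 entry=0x44007 [P=1 RW=1 US=1 PS=0]
  ✓ 0x4414C  — 2 lookups
#5 VA=0x24091F2 (r,kernel):
  L0: frame=0x2A idx=18 entry=0x45007 [P=1 RW=1 US=1 PS=0]
  L1: frame=0x45 idx=9 entry=0x60000 [P=0 RW=0 US=0 PS=0]
  → PAGE_NOT_PRESENT  (2 entries read)

TLB: [["0xA08", "0x3C"], ["0xE19", "0x3E"], ["0x321F", "0x44"]]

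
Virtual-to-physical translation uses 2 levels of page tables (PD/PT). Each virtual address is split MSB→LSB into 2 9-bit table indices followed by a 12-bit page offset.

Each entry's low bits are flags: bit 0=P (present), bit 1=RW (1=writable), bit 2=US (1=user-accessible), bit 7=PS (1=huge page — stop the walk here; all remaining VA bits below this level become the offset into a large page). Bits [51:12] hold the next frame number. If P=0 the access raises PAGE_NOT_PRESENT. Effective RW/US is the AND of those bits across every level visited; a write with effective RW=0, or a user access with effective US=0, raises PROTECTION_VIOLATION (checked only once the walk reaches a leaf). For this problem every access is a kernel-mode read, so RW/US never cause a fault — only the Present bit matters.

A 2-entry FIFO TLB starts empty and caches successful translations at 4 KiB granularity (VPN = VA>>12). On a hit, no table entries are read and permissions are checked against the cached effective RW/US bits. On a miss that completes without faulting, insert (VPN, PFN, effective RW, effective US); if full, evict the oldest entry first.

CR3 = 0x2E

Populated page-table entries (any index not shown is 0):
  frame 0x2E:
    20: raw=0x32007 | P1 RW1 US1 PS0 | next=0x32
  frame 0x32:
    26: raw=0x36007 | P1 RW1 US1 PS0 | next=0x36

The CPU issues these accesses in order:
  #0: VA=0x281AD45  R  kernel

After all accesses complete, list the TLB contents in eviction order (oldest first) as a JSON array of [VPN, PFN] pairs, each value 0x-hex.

Per-access translation:
#0 VA=0x281AD45 (r,kernel):
  [0] read 0x2E idx=20: raw=0x32007 flags P=1 W=1 U=1 S=0
  [1] read 0x32 idx=26: raw=0x36007 flags P=1 W=1 U=1 S=0
  ✓ 0x36D45  — 2 lookups

TLB: [["0x281A", "0x36"]]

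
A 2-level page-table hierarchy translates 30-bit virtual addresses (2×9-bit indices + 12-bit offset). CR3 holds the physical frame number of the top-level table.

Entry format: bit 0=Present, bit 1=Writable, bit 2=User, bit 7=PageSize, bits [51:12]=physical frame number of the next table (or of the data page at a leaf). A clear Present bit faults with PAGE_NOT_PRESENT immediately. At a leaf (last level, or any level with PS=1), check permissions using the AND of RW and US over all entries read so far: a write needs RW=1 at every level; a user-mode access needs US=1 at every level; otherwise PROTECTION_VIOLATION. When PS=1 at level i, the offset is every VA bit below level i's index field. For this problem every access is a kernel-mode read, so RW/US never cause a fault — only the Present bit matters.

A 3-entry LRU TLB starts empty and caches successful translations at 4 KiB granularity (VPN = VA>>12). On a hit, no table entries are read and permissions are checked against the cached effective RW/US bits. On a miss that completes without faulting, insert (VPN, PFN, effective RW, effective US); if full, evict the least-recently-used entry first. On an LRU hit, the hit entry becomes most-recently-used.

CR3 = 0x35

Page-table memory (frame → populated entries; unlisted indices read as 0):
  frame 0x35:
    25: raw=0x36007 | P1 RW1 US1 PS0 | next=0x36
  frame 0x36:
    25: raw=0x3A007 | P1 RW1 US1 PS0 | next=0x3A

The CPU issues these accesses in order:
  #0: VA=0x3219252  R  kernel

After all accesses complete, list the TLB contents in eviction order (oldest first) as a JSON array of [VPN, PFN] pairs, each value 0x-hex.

Trace:
#0 VA=0x3219252 (r,kernel):
  L0: frame=0x35 idx=25 entry=0x36007 [P=1 RW=1 US=1 PS=0]
  L1: frame=0x36 idx=25 entry=0x3A007 [P=1 RW=1 US=1 PS=0]
  ✓ 0x3A252  — 2 lookups

TLB: [["0x3219", "0x3A"]]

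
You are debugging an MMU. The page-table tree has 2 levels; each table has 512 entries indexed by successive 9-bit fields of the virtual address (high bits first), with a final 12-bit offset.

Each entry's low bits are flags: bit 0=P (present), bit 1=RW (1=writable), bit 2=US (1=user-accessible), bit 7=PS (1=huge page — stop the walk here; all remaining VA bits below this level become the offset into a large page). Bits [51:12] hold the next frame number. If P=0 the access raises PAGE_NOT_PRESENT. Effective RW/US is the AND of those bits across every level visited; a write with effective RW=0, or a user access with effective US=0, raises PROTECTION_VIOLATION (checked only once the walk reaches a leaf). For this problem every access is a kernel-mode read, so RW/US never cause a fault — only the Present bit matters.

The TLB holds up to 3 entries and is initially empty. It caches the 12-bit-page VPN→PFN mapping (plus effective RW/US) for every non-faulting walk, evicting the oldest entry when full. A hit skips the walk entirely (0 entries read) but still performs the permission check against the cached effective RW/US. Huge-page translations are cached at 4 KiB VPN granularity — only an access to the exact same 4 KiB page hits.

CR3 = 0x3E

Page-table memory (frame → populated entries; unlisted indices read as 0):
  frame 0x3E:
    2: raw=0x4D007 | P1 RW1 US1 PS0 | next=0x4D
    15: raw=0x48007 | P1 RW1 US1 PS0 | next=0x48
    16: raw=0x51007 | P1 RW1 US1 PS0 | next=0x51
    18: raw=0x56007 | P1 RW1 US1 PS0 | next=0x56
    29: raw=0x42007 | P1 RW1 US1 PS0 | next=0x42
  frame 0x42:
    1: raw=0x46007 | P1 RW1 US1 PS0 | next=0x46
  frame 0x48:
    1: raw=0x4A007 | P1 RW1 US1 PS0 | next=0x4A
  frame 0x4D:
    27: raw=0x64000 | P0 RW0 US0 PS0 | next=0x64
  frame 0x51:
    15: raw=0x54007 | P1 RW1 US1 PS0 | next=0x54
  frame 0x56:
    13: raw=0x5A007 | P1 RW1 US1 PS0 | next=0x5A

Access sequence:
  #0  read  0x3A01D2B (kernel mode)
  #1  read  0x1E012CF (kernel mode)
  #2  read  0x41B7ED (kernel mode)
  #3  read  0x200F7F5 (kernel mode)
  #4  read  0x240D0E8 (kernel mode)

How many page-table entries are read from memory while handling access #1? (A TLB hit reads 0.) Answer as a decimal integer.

Trace:
#0 VA=0x3A01D2B (r,kernel):
  L0 @0x3E[29] → 0x42007  P=1,RW=1,US=1,PS=0
  L1 @0x42[1] → 0x46007  P=1,RW=1,US=1,PS=0
  → PA=0x46D2B  (2 entries read)
#1 VA=0x1E012CF (r,kernel):
  L0 @0x3E[15] → 0x48007  P=1,RW=1,US=1,PS=0
  L1 @0x48[1] → 0x4A007  P=1,RW=1,US=1,PS=0
  → PA=0x4A2CF  (2 entries read)
#2 VA=0x41B7ED (r,kernel):
  L0 @0x3E[2] → 0x4D007  P=1,RW=1,US=1,PS=0
  L1 @0x4D[27] → 0x64000  P=0,RW=0,US=0,PS=0
  → PAGE_NOT_PRESENT  (2 entries read)
#3 VA=0x200F7F5 (r,kernel):
  L0 @0x3E[16] → 0x51007  P=1,RW=1,US=1,PS=0
  L1 @0x51[15] → 0x54007  P=1,RW=1,US=1,PS=0
  → PA=0x547F5  (2 entries read)
#4 VA=0x240D0E8 (r,kernel):
  L0 @0x3E[18] → 0x56007  P=1,RW=1,US=1,PS=0
  L1 @0x56[13] → 0x5A007  P=1,RW=1,US=1,PS=0
  → PA=0x5A0E8  (2 entries read)

Entries read for #1: 2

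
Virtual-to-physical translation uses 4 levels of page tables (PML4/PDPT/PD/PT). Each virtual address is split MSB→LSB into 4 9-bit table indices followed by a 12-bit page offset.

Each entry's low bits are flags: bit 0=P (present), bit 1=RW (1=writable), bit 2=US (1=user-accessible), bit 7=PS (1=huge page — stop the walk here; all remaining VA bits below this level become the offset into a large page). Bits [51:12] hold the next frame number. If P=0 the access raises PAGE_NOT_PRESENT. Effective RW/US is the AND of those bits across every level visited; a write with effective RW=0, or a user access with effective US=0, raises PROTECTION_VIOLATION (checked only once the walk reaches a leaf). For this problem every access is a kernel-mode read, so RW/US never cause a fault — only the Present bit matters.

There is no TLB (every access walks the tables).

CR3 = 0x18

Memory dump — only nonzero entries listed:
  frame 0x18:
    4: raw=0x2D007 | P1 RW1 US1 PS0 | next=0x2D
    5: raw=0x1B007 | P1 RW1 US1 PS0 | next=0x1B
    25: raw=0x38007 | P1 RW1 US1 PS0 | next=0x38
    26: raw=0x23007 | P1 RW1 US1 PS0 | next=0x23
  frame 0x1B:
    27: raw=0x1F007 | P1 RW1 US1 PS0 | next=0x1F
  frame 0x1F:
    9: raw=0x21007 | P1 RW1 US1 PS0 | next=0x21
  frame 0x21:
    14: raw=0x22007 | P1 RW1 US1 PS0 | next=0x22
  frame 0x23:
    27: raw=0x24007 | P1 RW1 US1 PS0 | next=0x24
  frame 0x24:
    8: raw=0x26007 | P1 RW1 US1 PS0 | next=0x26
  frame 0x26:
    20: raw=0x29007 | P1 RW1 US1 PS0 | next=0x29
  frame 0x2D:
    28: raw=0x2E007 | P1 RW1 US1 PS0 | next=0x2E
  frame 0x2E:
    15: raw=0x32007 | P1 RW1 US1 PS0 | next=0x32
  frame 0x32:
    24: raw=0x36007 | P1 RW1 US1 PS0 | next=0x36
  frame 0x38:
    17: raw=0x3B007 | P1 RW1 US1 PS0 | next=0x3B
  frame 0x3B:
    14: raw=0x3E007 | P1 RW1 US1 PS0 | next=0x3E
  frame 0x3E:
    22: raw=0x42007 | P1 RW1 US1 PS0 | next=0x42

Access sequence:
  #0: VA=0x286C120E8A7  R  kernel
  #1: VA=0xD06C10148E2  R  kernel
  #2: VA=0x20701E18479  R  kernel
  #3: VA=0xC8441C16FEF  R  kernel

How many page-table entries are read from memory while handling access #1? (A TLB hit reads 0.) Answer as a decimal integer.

Walk each access:
#0 VA=0x286C120E8A7 (r,kernel):
  lvl0: tbl 0x18, slot 5 ⇒ 0x1B007 (P1/RW1/US1/PS0)
  lvl1: tbl 0x1B, slot 27 ⇒ 0x1F007 (P1/RW1/US1/PS0)
  lvl2: tbl 0x1F, slot 9 ⇒ 0x21007 (P1/RW1/US1/PS0)
  lvl3: tbl 0x21, slot 14 ⇒ 0x22007 (P1/RW1/US1/PS0)
  ✓ 0x228A7  — 4 lookups
#1 VA=0xD06C10148E2 (r,kernel):
  lvl0: tbl 0x18, slot 26 ⇒ 0x23007 (P1/RW1/US1/PS0)
  lvl1: tbl 0x23, slot 27 ⇒ 0x24007 (P1/RW1/US1/PS0)
  lvl2: tbl 0x24, slot 8 ⇒ 0x26007 (P1/RW1/US1/PS0)
  lvl3: tbl 0x26, slot 20 ⇒ 0x29007 (P1/RW1/US1/PS0)
  ✓ 0x298E2  — 4 lookups
#2 VA=0x20701E18479 (r,kernel):
  lvl0: tbl 0x18, slot 4 ⇒ 0x2D007 (P1/RW1/US1/PS0)
  lvl1: tbl 0x2D, slot 28 ⇒ 0x2E007 (P1/RW1/US1/PS0)
  lvl2: tbl 0x2E, slot 15 ⇒ 0x32007 (P1/RW1/US1/PS0)
  lvl3: tbl 0x32, slot 24 ⇒ 0x36007 (P1/RW1/US1/PS0)
  ✓ 0x36479  — 4 lookups
#3 VA=0xC8441C16FEF (r,kernel):
  lvl0: tbl 0x18, slot 25 ⇒ 0x38007 (P1/RW1/US1/PS0)
  lvl1: tbl 0x38, slot 17 ⇒ 0x3B007 (P1/RW1/US1/PS0)
  lvl2: tbl 0x3B, slot 14 ⇒ 0x3E007 (P1/RW1/US1/PS0)
  lvl3: tbl 0x3E, slot 22 ⇒ 0x42007 (P1/RW1/US1/PS0)
  ✓ 0x42FEF  — 4 lookups

Entries read for #1: 4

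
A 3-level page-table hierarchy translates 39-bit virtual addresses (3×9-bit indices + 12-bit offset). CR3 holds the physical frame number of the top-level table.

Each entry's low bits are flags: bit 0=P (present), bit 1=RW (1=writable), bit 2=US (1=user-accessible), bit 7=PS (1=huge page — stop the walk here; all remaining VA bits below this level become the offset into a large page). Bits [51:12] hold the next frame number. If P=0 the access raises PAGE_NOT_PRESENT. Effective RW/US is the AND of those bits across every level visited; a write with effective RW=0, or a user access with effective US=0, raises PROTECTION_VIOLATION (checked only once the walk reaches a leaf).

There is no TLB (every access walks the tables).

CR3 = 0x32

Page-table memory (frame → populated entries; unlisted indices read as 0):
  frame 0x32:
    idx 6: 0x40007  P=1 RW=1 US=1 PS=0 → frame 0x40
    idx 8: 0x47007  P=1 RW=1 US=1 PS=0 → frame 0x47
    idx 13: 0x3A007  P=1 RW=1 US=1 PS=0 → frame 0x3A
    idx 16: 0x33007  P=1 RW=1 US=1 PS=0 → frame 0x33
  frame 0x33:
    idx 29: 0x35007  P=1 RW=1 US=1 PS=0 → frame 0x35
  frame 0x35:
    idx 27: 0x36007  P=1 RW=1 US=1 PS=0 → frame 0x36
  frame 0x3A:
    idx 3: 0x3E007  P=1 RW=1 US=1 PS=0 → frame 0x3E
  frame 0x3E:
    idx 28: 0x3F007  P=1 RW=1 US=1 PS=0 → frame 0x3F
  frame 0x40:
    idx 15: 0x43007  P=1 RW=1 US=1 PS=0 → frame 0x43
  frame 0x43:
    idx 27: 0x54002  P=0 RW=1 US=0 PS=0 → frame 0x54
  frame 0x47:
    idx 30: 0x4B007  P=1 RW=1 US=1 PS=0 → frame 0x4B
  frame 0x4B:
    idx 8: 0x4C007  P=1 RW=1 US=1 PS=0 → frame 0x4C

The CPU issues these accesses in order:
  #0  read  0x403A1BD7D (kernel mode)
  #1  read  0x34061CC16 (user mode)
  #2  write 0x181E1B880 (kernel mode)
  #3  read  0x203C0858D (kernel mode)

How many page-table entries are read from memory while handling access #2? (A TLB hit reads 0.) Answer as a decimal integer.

Trace:
#0 VA=0x403A1BD7D (r,kernel):
  lvl0: tbl 0x32, slot 16 ⇒ 0x33007 (P1/RW1/US1/PS0)
  lvl1: tbl 0x33, slot 29 ⇒ 0x35007 (P1/RW1/US1/PS0)
  lvl2: tbl 0x35, slot 27 ⇒ 0x36007 (P1/RW1/US1/PS0)
  → PA=0x36D7D  (3 entries read)
#1 VA=0x34061CC16 (r,user):
  lvl0: tbl 0x32, slot 13 ⇒ 0x3A007 (P1/RW1/US1/PS0)
  lvl1: tbl 0x3A, slot 3 ⇒ 0x3E007 (P1/RW1/US1/PS0)
  lvl2: tbl 0x3E, slot 28 ⇒ 0x3F007 (P1/RW1/US1/PS0)
  → PA=0x3FC16  (3 entries read)
#2 VA=0x181E1B880 (w,kernel):
  lvl0: tbl 0x32, slot 6 ⇒ 0x40007 (P1/RW1/US1/PS0)
  lvl1: tbl 0x40, slot 15 ⇒ 0x43007 (P1/RW1/US1/PS0)
  lvl2: tbl 0x43, slot 27 ⇒ 0x54002 (P0/RW1/US0/PS0)
  ✗ PAGE_NOT_PRESENT  [3 reads]
#3 VA=0x203C0858D (r,kernel):
  lvl0: tbl 0x32, slot 8 ⇒ 0x47007 (P1/RW1/US1/PS0)
  lvl1: tbl 0x47, slot 30 ⇒ 0x4B007 (P1/RW1/US1/PS0)
  lvl2: tbl 0x4B, slot 8 ⇒ 0x4C007 (P1/RW1/US1/PS0)
  → PA=0x4C58D  (3 entries read)

Entries read for #2: 3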